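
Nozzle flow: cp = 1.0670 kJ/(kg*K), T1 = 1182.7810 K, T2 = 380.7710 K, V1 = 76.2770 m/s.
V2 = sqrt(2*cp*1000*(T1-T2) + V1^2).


dT = 802.0100 K
2*cp*1000*dT = 1711489.3400
V1^2 = 5818.1807
V2 = sqrt(1717307.5207) = 1310.4608 m/s

1310.4608 m/s


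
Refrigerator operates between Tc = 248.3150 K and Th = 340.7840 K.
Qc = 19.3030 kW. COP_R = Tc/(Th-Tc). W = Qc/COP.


COP = 248.3150 / 92.4690 = 2.6854
W = 19.3030 / 2.6854 = 7.1882 kW

COP = 2.6854, W = 7.1882 kW


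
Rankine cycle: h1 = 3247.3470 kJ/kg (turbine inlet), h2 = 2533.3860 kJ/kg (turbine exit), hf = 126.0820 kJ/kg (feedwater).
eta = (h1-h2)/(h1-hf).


W = 713.9610 kJ/kg
Q_in = 3121.2650 kJ/kg
eta = 0.2287 = 22.8741%

eta = 22.8741%


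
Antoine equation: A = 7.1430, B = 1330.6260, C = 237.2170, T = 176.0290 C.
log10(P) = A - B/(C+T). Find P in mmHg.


C+T = 413.2460
B/(C+T) = 3.2199
log10(P) = 7.1430 - 3.2199 = 3.9231
P = 10^3.9231 = 8376.5118 mmHg

8376.5118 mmHg


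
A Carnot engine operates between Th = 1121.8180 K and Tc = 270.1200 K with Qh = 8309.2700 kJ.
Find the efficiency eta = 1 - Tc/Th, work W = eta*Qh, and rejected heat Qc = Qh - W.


eta = 1 - 270.1200/1121.8180 = 0.7592
W = 0.7592 * 8309.2700 = 6308.4998 kJ
Qc = 8309.2700 - 6308.4998 = 2000.7702 kJ

eta = 75.9212%, W = 6308.4998 kJ, Qc = 2000.7702 kJ


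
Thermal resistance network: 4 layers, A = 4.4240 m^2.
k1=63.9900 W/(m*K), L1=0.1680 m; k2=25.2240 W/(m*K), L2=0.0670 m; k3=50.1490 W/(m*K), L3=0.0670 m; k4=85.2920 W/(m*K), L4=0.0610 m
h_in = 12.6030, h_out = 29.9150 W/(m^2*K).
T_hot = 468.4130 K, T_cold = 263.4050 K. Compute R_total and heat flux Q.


R_conv_in = 1/(12.6030*4.4240) = 0.0179
R_1 = 0.1680/(63.9900*4.4240) = 0.0006
R_2 = 0.0670/(25.2240*4.4240) = 0.0006
R_3 = 0.0670/(50.1490*4.4240) = 0.0003
R_4 = 0.0610/(85.2920*4.4240) = 0.0002
R_conv_out = 1/(29.9150*4.4240) = 0.0076
R_total = 0.0271 K/W
Q = 205.0080 / 0.0271 = 7551.2251 W

R_total = 0.0271 K/W, Q = 7551.2251 W


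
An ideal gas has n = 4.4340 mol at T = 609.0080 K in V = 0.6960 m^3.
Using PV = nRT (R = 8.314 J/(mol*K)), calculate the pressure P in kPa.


P = nRT/V = 4.4340 * 8.314 * 609.0080 / 0.6960
= 22450.6390 / 0.6960 = 32256.6652 Pa = 32.2567 kPa

32.2567 kPa


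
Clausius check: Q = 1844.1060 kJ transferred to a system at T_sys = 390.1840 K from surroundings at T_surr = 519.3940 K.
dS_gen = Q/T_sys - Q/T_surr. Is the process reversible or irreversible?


dS_sys = 1844.1060/390.1840 = 4.7262 kJ/K
dS_surr = -1844.1060/519.3940 = -3.5505 kJ/K
dS_gen = 4.7262 - 3.5505 = 1.1758 kJ/K (irreversible)

dS_gen = 1.1758 kJ/K, irreversible


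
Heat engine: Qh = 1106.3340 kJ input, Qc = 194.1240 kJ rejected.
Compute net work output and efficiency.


W = 1106.3340 - 194.1240 = 912.2100 kJ
eta = 912.2100 / 1106.3340 = 0.8245 = 82.4534%

W = 912.2100 kJ, eta = 82.4534%


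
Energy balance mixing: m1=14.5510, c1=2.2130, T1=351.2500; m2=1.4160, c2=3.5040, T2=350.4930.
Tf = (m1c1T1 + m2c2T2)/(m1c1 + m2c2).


num = 13049.7573
den = 37.1630
Tf = 351.1489 K

351.1489 K


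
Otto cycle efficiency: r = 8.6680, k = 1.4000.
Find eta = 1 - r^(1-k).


r^(k-1) = 2.3723
eta = 1 - 1/2.3723 = 0.5785 = 57.8466%

57.8466%


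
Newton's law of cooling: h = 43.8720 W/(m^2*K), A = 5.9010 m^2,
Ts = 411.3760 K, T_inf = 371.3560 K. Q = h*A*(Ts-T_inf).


dT = 40.0200 K
Q = 43.8720 * 5.9010 * 40.0200 = 10360.7247 W

10360.7247 W


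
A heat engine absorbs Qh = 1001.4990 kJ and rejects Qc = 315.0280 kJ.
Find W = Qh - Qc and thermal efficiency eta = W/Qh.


W = 1001.4990 - 315.0280 = 686.4710 kJ
eta = 686.4710 / 1001.4990 = 0.6854 = 68.5444%

W = 686.4710 kJ, eta = 68.5444%


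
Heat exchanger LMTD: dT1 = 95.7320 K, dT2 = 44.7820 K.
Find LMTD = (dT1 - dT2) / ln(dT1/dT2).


dT1/dT2 = 2.1377
ln(dT1/dT2) = 0.7597
LMTD = 50.9500 / 0.7597 = 67.0619 K

67.0619 K


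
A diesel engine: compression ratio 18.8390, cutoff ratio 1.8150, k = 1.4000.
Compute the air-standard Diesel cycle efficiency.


r^(k-1) = 3.2361
rc^k = 2.3037
eta = 0.6469 = 64.6921%

64.6921%


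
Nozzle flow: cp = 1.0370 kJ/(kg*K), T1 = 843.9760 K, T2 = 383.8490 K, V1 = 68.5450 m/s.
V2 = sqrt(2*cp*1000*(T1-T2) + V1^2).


dT = 460.1270 K
2*cp*1000*dT = 954303.3980
V1^2 = 4698.4170
V2 = sqrt(959001.8150) = 979.2864 m/s

979.2864 m/s


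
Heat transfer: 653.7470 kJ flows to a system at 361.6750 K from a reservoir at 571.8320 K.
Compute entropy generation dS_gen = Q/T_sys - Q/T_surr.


dS_sys = 653.7470/361.6750 = 1.8076 kJ/K
dS_surr = -653.7470/571.8320 = -1.1433 kJ/K
dS_gen = 1.8076 - 1.1433 = 0.6643 kJ/K (irreversible)

dS_gen = 0.6643 kJ/K, irreversible


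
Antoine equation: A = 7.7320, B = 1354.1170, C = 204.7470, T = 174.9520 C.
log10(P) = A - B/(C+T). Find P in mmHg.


C+T = 379.6990
B/(C+T) = 3.5663
log10(P) = 7.7320 - 3.5663 = 4.1657
P = 10^4.1657 = 14645.6730 mmHg

14645.6730 mmHg


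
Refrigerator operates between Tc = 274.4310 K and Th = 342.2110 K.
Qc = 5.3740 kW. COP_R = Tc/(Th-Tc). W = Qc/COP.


COP = 274.4310 / 67.7800 = 4.0488
W = 5.3740 / 4.0488 = 1.3273 kW

COP = 4.0488, W = 1.3273 kW


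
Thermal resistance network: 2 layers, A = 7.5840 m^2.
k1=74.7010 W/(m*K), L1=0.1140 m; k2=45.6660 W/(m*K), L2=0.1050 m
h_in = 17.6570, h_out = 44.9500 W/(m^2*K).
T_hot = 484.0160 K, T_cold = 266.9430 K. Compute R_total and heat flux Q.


R_conv_in = 1/(17.6570*7.5840) = 0.0075
R_1 = 0.1140/(74.7010*7.5840) = 0.0002
R_2 = 0.1050/(45.6660*7.5840) = 0.0003
R_conv_out = 1/(44.9500*7.5840) = 0.0029
R_total = 0.0109 K/W
Q = 217.0730 / 0.0109 = 19904.9635 W

R_total = 0.0109 K/W, Q = 19904.9635 W


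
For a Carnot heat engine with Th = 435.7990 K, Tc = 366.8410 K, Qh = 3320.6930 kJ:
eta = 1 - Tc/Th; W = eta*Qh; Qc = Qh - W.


eta = 1 - 366.8410/435.7990 = 0.1582
W = 0.1582 * 3320.6930 = 525.4449 kJ
Qc = 3320.6930 - 525.4449 = 2795.2481 kJ

eta = 15.8233%, W = 525.4449 kJ, Qc = 2795.2481 kJ


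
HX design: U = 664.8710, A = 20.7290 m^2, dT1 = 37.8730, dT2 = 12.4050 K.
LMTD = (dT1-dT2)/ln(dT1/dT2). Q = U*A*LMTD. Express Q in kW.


LMTD = 22.8179 K
Q = 664.8710 * 20.7290 * 22.8179 = 314479.5157 W = 314.4795 kW

314.4795 kW


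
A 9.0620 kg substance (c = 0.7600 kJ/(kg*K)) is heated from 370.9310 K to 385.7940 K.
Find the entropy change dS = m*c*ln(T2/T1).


T2/T1 = 1.0401
ln(T2/T1) = 0.0393
dS = 9.0620 * 0.7600 * 0.0393 = 0.2706 kJ/K

0.2706 kJ/K


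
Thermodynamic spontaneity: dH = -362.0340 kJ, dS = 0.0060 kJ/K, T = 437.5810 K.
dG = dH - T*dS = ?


T*dS = 437.5810 * 0.0060 = 2.6255 kJ
dG = -362.0340 - 2.6255 = -364.6595 kJ (spontaneous)

dG = -364.6595 kJ, spontaneous


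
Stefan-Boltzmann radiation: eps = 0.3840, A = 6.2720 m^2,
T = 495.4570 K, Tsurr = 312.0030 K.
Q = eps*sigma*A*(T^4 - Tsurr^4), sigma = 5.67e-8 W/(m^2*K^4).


T^4 = 6.0259e+10
Tsurr^4 = 9.4762e+09
Q = 0.3840 * 5.67e-8 * 6.2720 * 5.0783e+10 = 6934.8829 W

6934.8829 W


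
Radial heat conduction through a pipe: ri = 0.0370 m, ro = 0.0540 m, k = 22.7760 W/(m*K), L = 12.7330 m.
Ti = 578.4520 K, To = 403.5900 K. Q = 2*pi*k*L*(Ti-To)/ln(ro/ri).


dT = 174.8620 K
ln(ro/ri) = 0.3781
Q = 2*pi*22.7760*12.7330*174.8620 / 0.3781 = 842782.9222 W

842782.9222 W


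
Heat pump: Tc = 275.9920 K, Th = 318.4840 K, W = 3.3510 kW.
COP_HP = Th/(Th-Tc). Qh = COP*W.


COP = 318.4840 / 42.4920 = 7.4952
Qh = 7.4952 * 3.3510 = 25.1163 kW

COP = 7.4952, Qh = 25.1163 kW


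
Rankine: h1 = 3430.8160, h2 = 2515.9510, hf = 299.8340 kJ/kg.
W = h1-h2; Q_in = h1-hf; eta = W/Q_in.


W = 914.8650 kJ/kg
Q_in = 3130.9820 kJ/kg
eta = 0.2922 = 29.2197%

eta = 29.2197%


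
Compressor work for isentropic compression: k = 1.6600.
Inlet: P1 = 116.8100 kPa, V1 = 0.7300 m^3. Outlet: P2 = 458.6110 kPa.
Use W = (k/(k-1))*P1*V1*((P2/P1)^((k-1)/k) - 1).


(k-1)/k = 0.3976
(P2/P1)^exp = 1.7225
W = 2.5152 * 116.8100 * 0.7300 * (1.7225 - 1) = 154.9508 kJ

154.9508 kJ


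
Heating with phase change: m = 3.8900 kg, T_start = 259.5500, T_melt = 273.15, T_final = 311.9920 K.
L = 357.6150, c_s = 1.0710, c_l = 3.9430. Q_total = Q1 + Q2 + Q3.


Q1 (sensible, solid) = 3.8900 * 1.0710 * 13.6000 = 56.6602 kJ
Q2 (latent) = 3.8900 * 357.6150 = 1391.1224 kJ
Q3 (sensible, liquid) = 3.8900 * 3.9430 * 38.8420 = 595.7691 kJ
Q_total = 2043.5516 kJ

2043.5516 kJ


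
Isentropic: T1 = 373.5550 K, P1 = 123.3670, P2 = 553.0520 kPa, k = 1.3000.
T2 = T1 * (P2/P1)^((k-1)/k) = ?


(k-1)/k = 0.2308
(P2/P1)^exp = 1.4137
T2 = 373.5550 * 1.4137 = 528.1000 K

528.1000 K


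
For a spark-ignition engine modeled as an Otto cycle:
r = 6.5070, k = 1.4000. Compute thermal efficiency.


r^(k-1) = 2.1152
eta = 1 - 1/2.1152 = 0.5272 = 52.7232%

52.7232%


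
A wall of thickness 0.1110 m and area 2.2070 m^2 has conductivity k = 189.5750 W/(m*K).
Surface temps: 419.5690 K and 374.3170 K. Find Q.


dT = 45.2520 K
Q = 189.5750 * 2.2070 * 45.2520 / 0.1110 = 170568.2515 W

170568.2515 W


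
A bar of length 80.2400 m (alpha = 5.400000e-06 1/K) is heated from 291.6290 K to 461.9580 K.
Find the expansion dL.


dT = 170.3290 K
dL = 5.400000e-06 * 80.2400 * 170.3290 = 0.073803 m
L_final = 80.313803 m

dL = 0.073803 m


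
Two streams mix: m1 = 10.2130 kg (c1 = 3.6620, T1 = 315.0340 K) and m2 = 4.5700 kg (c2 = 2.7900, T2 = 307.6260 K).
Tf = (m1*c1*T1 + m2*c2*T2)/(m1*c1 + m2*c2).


num = 15704.5973
den = 50.1503
Tf = 313.1506 K

313.1506 K


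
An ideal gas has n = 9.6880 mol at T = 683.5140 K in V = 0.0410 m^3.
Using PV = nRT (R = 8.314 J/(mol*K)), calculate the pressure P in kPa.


P = nRT/V = 9.6880 * 8.314 * 683.5140 / 0.0410
= 55054.3405 / 0.0410 = 1342788.7931 Pa = 1342.7888 kPa

1342.7888 kPa


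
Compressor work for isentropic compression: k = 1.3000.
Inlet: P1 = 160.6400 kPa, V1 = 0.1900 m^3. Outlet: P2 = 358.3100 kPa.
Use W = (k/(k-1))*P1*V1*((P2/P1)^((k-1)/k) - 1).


(k-1)/k = 0.2308
(P2/P1)^exp = 1.2034
W = 4.3333 * 160.6400 * 0.1900 * (1.2034 - 1) = 26.8985 kJ

26.8985 kJ


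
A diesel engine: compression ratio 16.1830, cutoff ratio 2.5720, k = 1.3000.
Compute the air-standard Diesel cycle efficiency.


r^(k-1) = 2.3052
rc^k = 3.4147
eta = 0.4874 = 48.7435%

48.7435%


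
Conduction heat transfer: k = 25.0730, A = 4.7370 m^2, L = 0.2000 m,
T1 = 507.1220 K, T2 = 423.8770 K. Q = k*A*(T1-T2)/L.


dT = 83.2450 K
Q = 25.0730 * 4.7370 * 83.2450 / 0.2000 = 49435.3766 W

49435.3766 W


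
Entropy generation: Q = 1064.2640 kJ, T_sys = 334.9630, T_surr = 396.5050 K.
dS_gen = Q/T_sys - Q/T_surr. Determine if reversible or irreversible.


dS_sys = 1064.2640/334.9630 = 3.1773 kJ/K
dS_surr = -1064.2640/396.5050 = -2.6841 kJ/K
dS_gen = 3.1773 - 2.6841 = 0.4931 kJ/K (irreversible)

dS_gen = 0.4931 kJ/K, irreversible


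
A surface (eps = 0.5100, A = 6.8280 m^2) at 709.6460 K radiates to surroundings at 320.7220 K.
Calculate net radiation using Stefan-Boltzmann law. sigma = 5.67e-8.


T^4 = 2.5361e+11
Tsurr^4 = 1.0581e+10
Q = 0.5100 * 5.67e-8 * 6.8280 * 2.4303e+11 = 47985.0607 W

47985.0607 W


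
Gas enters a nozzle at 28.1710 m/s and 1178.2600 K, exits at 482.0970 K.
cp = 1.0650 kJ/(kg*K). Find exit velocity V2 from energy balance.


dT = 696.1630 K
2*cp*1000*dT = 1482827.1900
V1^2 = 793.6052
V2 = sqrt(1483620.7952) = 1218.0397 m/s

1218.0397 m/s


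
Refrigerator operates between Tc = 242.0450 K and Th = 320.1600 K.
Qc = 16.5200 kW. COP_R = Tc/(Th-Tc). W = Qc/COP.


COP = 242.0450 / 78.1150 = 3.0986
W = 16.5200 / 3.0986 = 5.3315 kW

COP = 3.0986, W = 5.3315 kW


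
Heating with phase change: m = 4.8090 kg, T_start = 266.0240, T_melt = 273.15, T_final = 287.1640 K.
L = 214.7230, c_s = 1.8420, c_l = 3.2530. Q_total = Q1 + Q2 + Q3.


Q1 (sensible, solid) = 4.8090 * 1.8420 * 7.1260 = 63.1234 kJ
Q2 (latent) = 4.8090 * 214.7230 = 1032.6029 kJ
Q3 (sensible, liquid) = 4.8090 * 3.2530 * 14.0140 = 219.2305 kJ
Q_total = 1314.9568 kJ

1314.9568 kJ


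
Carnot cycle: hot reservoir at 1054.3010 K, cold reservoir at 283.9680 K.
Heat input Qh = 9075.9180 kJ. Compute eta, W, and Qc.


eta = 1 - 283.9680/1054.3010 = 0.7307
W = 0.7307 * 9075.9180 = 6631.3881 kJ
Qc = 9075.9180 - 6631.3881 = 2444.5299 kJ

eta = 73.0658%, W = 6631.3881 kJ, Qc = 2444.5299 kJ


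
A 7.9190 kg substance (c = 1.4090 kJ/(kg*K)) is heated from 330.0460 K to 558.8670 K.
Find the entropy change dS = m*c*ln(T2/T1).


T2/T1 = 1.6933
ln(T2/T1) = 0.5267
dS = 7.9190 * 1.4090 * 0.5267 = 5.8766 kJ/K

5.8766 kJ/K


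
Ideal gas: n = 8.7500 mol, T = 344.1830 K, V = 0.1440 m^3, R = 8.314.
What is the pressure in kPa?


P = nRT/V = 8.7500 * 8.314 * 344.1830 / 0.1440
= 25038.4528 / 0.1440 = 173878.1444 Pa = 173.8781 kPa

173.8781 kPa


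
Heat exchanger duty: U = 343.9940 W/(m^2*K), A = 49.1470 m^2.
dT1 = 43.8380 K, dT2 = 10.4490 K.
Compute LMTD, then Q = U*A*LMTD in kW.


LMTD = 23.2839 K
Q = 343.9940 * 49.1470 * 23.2839 = 393644.0888 W = 393.6441 kW

393.6441 kW


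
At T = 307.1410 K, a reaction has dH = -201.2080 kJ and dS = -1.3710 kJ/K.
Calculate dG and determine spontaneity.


T*dS = 307.1410 * -1.3710 = -421.0903 kJ
dG = -201.2080 + 421.0903 = 219.8823 kJ (non-spontaneous)

dG = 219.8823 kJ, non-spontaneous


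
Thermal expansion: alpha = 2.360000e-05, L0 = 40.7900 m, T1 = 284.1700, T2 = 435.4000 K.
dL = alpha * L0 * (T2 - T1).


dT = 151.2300 K
dL = 2.360000e-05 * 40.7900 * 151.2300 = 0.145581 m
L_final = 40.935581 m

dL = 0.145581 m


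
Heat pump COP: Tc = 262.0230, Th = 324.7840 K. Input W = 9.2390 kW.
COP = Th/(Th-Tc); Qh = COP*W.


COP = 324.7840 / 62.7610 = 5.1749
Qh = 5.1749 * 9.2390 = 47.8112 kW

COP = 5.1749, Qh = 47.8112 kW


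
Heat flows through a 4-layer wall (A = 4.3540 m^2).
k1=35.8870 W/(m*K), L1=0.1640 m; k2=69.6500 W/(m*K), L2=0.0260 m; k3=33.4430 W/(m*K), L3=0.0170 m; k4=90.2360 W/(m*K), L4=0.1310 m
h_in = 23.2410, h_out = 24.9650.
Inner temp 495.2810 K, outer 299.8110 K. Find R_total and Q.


R_conv_in = 1/(23.2410*4.3540) = 0.0099
R_1 = 0.1640/(35.8870*4.3540) = 0.0010
R_2 = 0.0260/(69.6500*4.3540) = 8.5736e-05
R_3 = 0.0170/(33.4430*4.3540) = 0.0001
R_4 = 0.1310/(90.2360*4.3540) = 0.0003
R_conv_out = 1/(24.9650*4.3540) = 0.0092
R_total = 0.0207 K/W
Q = 195.4700 / 0.0207 = 9457.7957 W

R_total = 0.0207 K/W, Q = 9457.7957 W


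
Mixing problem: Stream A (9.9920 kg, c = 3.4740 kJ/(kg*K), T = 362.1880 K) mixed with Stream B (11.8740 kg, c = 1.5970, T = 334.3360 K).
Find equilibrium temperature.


num = 18912.2845
den = 53.6750
Tf = 352.3482 K

352.3482 K


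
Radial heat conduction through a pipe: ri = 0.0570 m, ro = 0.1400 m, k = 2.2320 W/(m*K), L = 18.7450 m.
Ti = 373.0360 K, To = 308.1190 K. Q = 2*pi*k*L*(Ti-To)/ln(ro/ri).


dT = 64.9170 K
ln(ro/ri) = 0.8986
Q = 2*pi*2.2320*18.7450*64.9170 / 0.8986 = 18991.3486 W

18991.3486 W


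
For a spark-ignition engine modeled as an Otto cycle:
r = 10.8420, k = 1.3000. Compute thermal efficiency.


r^(k-1) = 2.0442
eta = 1 - 1/2.0442 = 0.5108 = 51.0822%

51.0822%


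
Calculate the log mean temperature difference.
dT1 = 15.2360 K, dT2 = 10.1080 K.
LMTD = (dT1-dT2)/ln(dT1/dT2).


dT1/dT2 = 1.5073
ln(dT1/dT2) = 0.4103
LMTD = 5.1280 / 0.4103 = 12.4971 K

12.4971 K


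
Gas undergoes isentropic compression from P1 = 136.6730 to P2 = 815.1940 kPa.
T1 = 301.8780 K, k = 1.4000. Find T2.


(k-1)/k = 0.2857
(P2/P1)^exp = 1.6657
T2 = 301.8780 * 1.6657 = 502.8347 K

502.8347 K


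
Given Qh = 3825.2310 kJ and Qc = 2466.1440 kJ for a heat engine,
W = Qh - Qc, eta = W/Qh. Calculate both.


W = 3825.2310 - 2466.1440 = 1359.0870 kJ
eta = 1359.0870 / 3825.2310 = 0.3553 = 35.5295%

W = 1359.0870 kJ, eta = 35.5295%


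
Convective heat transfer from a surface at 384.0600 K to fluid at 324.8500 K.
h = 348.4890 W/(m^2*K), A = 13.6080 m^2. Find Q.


dT = 59.2100 K
Q = 348.4890 * 13.6080 * 59.2100 = 280787.9305 W

280787.9305 W


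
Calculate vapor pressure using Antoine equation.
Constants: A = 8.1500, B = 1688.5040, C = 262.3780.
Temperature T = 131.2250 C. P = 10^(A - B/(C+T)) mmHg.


C+T = 393.6030
B/(C+T) = 4.2899
log10(P) = 8.1500 - 4.2899 = 3.8601
P = 10^3.8601 = 7246.6006 mmHg

7246.6006 mmHg


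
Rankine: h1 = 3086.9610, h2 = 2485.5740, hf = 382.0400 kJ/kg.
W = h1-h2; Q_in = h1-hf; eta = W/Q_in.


W = 601.3870 kJ/kg
Q_in = 2704.9210 kJ/kg
eta = 0.2223 = 22.2331%

eta = 22.2331%


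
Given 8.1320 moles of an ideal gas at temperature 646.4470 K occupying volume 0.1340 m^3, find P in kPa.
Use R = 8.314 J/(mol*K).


P = nRT/V = 8.1320 * 8.314 * 646.4470 / 0.1340
= 43705.9248 / 0.1340 = 326163.6181 Pa = 326.1636 kPa

326.1636 kPa


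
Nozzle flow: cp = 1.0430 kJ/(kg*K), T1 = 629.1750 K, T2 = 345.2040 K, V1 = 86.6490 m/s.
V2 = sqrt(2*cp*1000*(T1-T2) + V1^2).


dT = 283.9710 K
2*cp*1000*dT = 592363.5060
V1^2 = 7508.0492
V2 = sqrt(599871.5552) = 774.5138 m/s

774.5138 m/s


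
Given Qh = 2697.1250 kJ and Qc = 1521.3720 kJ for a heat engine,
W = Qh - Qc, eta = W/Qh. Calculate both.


W = 2697.1250 - 1521.3720 = 1175.7530 kJ
eta = 1175.7530 / 2697.1250 = 0.4359 = 43.5928%

W = 1175.7530 kJ, eta = 43.5928%


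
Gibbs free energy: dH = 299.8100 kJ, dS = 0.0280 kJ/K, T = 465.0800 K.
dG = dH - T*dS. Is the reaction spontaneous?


T*dS = 465.0800 * 0.0280 = 13.0222 kJ
dG = 299.8100 - 13.0222 = 286.7878 kJ (non-spontaneous)

dG = 286.7878 kJ, non-spontaneous


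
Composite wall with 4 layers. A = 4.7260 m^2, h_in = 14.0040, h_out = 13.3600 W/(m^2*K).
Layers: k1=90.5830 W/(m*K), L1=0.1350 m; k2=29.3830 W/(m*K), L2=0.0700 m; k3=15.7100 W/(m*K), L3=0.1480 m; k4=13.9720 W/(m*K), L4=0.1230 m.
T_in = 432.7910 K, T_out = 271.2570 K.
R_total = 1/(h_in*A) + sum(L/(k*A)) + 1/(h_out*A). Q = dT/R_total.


R_conv_in = 1/(14.0040*4.7260) = 0.0151
R_1 = 0.1350/(90.5830*4.7260) = 0.0003
R_2 = 0.0700/(29.3830*4.7260) = 0.0005
R_3 = 0.1480/(15.7100*4.7260) = 0.0020
R_4 = 0.1230/(13.9720*4.7260) = 0.0019
R_conv_out = 1/(13.3600*4.7260) = 0.0158
R_total = 0.0356 K/W
Q = 161.5340 / 0.0356 = 4534.5176 W

R_total = 0.0356 K/W, Q = 4534.5176 W


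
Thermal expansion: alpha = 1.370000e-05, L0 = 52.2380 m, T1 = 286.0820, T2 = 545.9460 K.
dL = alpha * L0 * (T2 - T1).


dT = 259.8640 K
dL = 1.370000e-05 * 52.2380 * 259.8640 = 0.185974 m
L_final = 52.423974 m

dL = 0.185974 m


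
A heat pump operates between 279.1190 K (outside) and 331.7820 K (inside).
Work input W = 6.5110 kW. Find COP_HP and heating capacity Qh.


COP = 331.7820 / 52.6630 = 6.3001
Qh = 6.3001 * 6.5110 = 41.0199 kW

COP = 6.3001, Qh = 41.0199 kW


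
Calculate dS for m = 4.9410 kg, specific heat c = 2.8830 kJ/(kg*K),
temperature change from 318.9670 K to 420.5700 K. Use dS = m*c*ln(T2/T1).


T2/T1 = 1.3185
ln(T2/T1) = 0.2765
dS = 4.9410 * 2.8830 * 0.2765 = 3.9390 kJ/K

3.9390 kJ/K


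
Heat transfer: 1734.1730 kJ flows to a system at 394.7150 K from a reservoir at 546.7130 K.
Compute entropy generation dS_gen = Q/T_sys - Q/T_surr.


dS_sys = 1734.1730/394.7150 = 4.3935 kJ/K
dS_surr = -1734.1730/546.7130 = -3.1720 kJ/K
dS_gen = 4.3935 - 3.1720 = 1.2215 kJ/K (irreversible)

dS_gen = 1.2215 kJ/K, irreversible


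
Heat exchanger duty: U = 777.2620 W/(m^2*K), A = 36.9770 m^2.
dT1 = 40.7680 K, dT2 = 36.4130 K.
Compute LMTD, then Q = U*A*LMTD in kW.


LMTD = 38.5495 K
Q = 777.2620 * 36.9770 * 38.5495 = 1107944.3952 W = 1107.9444 kW

1107.9444 kW


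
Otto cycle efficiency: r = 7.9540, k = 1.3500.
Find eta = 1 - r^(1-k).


r^(k-1) = 2.0664
eta = 1 - 1/2.0664 = 0.5161 = 51.6056%

51.6056%


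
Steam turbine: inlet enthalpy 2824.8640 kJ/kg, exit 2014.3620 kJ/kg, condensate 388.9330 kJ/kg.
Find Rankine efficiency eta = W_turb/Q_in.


W = 810.5020 kJ/kg
Q_in = 2435.9310 kJ/kg
eta = 0.3327 = 33.2728%

eta = 33.2728%


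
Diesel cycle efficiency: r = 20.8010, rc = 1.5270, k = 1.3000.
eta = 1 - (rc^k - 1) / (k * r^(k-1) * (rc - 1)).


r^(k-1) = 2.4856
rc^k = 1.7338
eta = 0.5691 = 56.9098%

56.9098%


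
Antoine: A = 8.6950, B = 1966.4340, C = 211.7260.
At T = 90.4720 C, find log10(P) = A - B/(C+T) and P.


C+T = 302.1980
B/(C+T) = 6.5071
log10(P) = 8.6950 - 6.5071 = 2.1879
P = 10^2.1879 = 154.1329 mmHg

154.1329 mmHg


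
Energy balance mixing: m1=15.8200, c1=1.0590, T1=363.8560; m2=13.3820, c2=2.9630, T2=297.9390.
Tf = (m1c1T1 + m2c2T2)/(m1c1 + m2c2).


num = 17909.3572
den = 56.4042
Tf = 317.5179 K

317.5179 K


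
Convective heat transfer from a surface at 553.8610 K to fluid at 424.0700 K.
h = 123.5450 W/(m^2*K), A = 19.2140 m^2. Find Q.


dT = 129.7910 K
Q = 123.5450 * 19.2140 * 129.7910 = 308097.0490 W

308097.0490 W


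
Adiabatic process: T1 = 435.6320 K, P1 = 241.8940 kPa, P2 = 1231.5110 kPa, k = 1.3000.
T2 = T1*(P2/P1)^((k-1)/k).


(k-1)/k = 0.2308
(P2/P1)^exp = 1.4558
T2 = 435.6320 * 1.4558 = 634.2062 K

634.2062 K


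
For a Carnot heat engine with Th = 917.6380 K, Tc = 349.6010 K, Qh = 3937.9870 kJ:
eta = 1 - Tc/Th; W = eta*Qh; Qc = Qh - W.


eta = 1 - 349.6010/917.6380 = 0.6190
W = 0.6190 * 3937.9870 = 2437.6958 kJ
Qc = 3937.9870 - 2437.6958 = 1500.2912 kJ

eta = 61.9021%, W = 2437.6958 kJ, Qc = 1500.2912 kJ


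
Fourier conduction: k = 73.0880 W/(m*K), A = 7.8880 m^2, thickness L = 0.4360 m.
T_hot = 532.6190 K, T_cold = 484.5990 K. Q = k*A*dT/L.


dT = 48.0200 K
Q = 73.0880 * 7.8880 * 48.0200 / 0.4360 = 63496.3332 W

63496.3332 W


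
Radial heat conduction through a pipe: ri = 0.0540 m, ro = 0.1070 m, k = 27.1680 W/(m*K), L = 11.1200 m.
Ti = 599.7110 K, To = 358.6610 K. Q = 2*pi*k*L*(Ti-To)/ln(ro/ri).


dT = 241.0500 K
ln(ro/ri) = 0.6838
Q = 2*pi*27.1680*11.1200*241.0500 / 0.6838 = 669101.3695 W

669101.3695 W


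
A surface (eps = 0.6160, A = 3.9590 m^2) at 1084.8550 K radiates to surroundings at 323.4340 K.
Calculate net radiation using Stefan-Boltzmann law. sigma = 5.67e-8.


T^4 = 1.3851e+12
Tsurr^4 = 1.0943e+10
Q = 0.6160 * 5.67e-8 * 3.9590 * 1.3742e+12 = 190016.4818 W

190016.4818 W


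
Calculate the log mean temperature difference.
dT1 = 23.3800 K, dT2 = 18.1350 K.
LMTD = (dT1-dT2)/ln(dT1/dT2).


dT1/dT2 = 1.2892
ln(dT1/dT2) = 0.2540
LMTD = 5.2450 / 0.2540 = 20.6466 K

20.6466 K


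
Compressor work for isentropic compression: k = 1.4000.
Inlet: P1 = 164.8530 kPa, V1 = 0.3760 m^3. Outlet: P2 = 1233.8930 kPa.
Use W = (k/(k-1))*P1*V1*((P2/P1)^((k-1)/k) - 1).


(k-1)/k = 0.2857
(P2/P1)^exp = 1.7773
W = 3.5000 * 164.8530 * 0.3760 * (1.7773 - 1) = 168.6371 kJ

168.6371 kJ


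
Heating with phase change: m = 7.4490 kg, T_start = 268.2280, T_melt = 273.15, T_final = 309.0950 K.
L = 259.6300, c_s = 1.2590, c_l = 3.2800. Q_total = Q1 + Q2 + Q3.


Q1 (sensible, solid) = 7.4490 * 1.2590 * 4.9220 = 46.1599 kJ
Q2 (latent) = 7.4490 * 259.6300 = 1933.9839 kJ
Q3 (sensible, liquid) = 7.4490 * 3.2800 * 35.9450 = 878.2341 kJ
Q_total = 2858.3779 kJ

2858.3779 kJ


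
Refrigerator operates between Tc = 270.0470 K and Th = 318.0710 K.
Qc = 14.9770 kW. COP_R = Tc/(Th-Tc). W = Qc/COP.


COP = 270.0470 / 48.0240 = 5.6232
W = 14.9770 / 5.6232 = 2.6634 kW

COP = 5.6232, W = 2.6634 kW


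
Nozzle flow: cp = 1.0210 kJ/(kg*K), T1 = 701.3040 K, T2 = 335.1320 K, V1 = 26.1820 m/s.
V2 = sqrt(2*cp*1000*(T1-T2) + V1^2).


dT = 366.1720 K
2*cp*1000*dT = 747723.2240
V1^2 = 685.4971
V2 = sqrt(748408.7211) = 865.1062 m/s

865.1062 m/s


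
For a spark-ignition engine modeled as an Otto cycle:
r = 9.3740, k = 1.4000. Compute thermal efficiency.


r^(k-1) = 2.4478
eta = 1 - 1/2.4478 = 0.5915 = 59.1464%

59.1464%


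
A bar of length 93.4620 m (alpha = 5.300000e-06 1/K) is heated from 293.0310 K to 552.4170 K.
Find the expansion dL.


dT = 259.3860 K
dL = 5.300000e-06 * 93.4620 * 259.3860 = 0.128486 m
L_final = 93.590486 m

dL = 0.128486 m


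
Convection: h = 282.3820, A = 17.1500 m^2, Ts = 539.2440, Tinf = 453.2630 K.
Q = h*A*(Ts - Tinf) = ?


dT = 85.9810 K
Q = 282.3820 * 17.1500 * 85.9810 = 416393.1976 W

416393.1976 W


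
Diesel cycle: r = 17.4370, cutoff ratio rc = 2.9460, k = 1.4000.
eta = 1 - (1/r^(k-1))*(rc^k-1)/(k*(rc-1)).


r^(k-1) = 3.1375
rc^k = 4.5386
eta = 0.5860 = 58.6022%

58.6022%


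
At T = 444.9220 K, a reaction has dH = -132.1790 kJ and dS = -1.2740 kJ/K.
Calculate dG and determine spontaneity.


T*dS = 444.9220 * -1.2740 = -566.8306 kJ
dG = -132.1790 + 566.8306 = 434.6516 kJ (non-spontaneous)

dG = 434.6516 kJ, non-spontaneous


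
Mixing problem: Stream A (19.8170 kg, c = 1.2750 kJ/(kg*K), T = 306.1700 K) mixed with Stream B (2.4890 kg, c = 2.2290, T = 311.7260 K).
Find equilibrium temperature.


num = 9465.3478
den = 30.8147
Tf = 307.1703 K

307.1703 K


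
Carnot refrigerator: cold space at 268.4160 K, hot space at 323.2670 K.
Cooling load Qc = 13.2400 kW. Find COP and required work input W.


COP = 268.4160 / 54.8510 = 4.8935
W = 13.2400 / 4.8935 = 2.7056 kW

COP = 4.8935, W = 2.7056 kW


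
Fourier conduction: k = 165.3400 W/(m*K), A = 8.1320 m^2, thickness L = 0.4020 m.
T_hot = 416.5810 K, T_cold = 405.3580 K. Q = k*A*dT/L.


dT = 11.2230 K
Q = 165.3400 * 8.1320 * 11.2230 / 0.4020 = 37536.8836 W

37536.8836 W


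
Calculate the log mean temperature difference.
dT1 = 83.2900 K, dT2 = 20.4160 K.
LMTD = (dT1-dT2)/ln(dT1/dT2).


dT1/dT2 = 4.0796
ln(dT1/dT2) = 1.4060
LMTD = 62.8740 / 1.4060 = 44.7180 K

44.7180 K


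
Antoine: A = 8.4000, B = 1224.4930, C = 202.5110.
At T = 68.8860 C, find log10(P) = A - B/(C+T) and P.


C+T = 271.3970
B/(C+T) = 4.5118
log10(P) = 8.4000 - 4.5118 = 3.8882
P = 10^3.8882 = 7730.1016 mmHg

7730.1016 mmHg


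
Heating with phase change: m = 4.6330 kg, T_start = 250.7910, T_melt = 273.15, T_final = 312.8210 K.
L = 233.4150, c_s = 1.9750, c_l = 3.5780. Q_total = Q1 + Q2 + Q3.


Q1 (sensible, solid) = 4.6330 * 1.9750 * 22.3590 = 204.5888 kJ
Q2 (latent) = 4.6330 * 233.4150 = 1081.4117 kJ
Q3 (sensible, liquid) = 4.6330 * 3.5780 * 39.6710 = 657.6212 kJ
Q_total = 1943.6216 kJ

1943.6216 kJ


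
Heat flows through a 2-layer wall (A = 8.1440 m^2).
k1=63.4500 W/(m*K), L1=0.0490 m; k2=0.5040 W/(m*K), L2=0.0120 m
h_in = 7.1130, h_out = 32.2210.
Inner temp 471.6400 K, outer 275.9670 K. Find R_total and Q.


R_conv_in = 1/(7.1130*8.1440) = 0.0173
R_1 = 0.0490/(63.4500*8.1440) = 9.4826e-05
R_2 = 0.0120/(0.5040*8.1440) = 0.0029
R_conv_out = 1/(32.2210*8.1440) = 0.0038
R_total = 0.0241 K/W
Q = 195.6730 / 0.0241 = 8121.9137 W

R_total = 0.0241 K/W, Q = 8121.9137 W


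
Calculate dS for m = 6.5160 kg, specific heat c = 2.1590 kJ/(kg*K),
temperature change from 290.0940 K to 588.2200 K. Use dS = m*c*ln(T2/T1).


T2/T1 = 2.0277
ln(T2/T1) = 0.7069
dS = 6.5160 * 2.1590 * 0.7069 = 9.9446 kJ/K

9.9446 kJ/K


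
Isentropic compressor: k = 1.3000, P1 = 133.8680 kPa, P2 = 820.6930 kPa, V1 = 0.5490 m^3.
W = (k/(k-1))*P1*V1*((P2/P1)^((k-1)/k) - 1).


(k-1)/k = 0.2308
(P2/P1)^exp = 1.5196
W = 4.3333 * 133.8680 * 0.5490 * (1.5196 - 1) = 165.4807 kJ

165.4807 kJ


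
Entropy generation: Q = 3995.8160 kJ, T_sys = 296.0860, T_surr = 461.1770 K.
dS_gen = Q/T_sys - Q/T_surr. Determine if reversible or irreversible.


dS_sys = 3995.8160/296.0860 = 13.4955 kJ/K
dS_surr = -3995.8160/461.1770 = -8.6644 kJ/K
dS_gen = 13.4955 - 8.6644 = 4.8311 kJ/K (irreversible)

dS_gen = 4.8311 kJ/K, irreversible


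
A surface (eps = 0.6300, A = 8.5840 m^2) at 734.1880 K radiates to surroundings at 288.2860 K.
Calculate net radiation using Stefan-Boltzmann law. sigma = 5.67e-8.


T^4 = 2.9056e+11
Tsurr^4 = 6.9071e+09
Q = 0.6300 * 5.67e-8 * 8.5840 * 2.8365e+11 = 86974.8564 W

86974.8564 W


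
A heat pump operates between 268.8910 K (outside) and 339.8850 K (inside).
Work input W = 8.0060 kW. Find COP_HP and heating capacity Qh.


COP = 339.8850 / 70.9940 = 4.7875
Qh = 4.7875 * 8.0060 = 38.3289 kW

COP = 4.7875, Qh = 38.3289 kW


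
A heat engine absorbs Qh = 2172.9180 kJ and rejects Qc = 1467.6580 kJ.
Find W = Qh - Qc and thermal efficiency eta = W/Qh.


W = 2172.9180 - 1467.6580 = 705.2600 kJ
eta = 705.2600 / 2172.9180 = 0.3246 = 32.4568%

W = 705.2600 kJ, eta = 32.4568%


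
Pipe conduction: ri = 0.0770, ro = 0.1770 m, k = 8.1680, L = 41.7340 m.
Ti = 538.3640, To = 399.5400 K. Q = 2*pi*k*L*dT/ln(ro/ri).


dT = 138.8240 K
ln(ro/ri) = 0.8323
Q = 2*pi*8.1680*41.7340*138.8240 / 0.8323 = 357229.3617 W

357229.3617 W


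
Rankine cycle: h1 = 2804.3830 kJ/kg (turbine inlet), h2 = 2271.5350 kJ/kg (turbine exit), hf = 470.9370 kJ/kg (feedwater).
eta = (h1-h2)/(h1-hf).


W = 532.8480 kJ/kg
Q_in = 2333.4460 kJ/kg
eta = 0.2284 = 22.8352%

eta = 22.8352%


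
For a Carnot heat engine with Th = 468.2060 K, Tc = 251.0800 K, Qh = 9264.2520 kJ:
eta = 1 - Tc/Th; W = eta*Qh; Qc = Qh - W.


eta = 1 - 251.0800/468.2060 = 0.4637
W = 0.4637 * 9264.2520 = 4296.2072 kJ
Qc = 9264.2520 - 4296.2072 = 4968.0448 kJ

eta = 46.3740%, W = 4296.2072 kJ, Qc = 4968.0448 kJ


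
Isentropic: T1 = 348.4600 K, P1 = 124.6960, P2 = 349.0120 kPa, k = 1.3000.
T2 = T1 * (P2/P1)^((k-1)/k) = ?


(k-1)/k = 0.2308
(P2/P1)^exp = 1.2681
T2 = 348.4600 * 1.2681 = 441.8796 K

441.8796 K


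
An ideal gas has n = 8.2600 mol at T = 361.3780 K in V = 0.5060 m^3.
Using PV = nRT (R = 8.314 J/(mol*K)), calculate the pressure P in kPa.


P = nRT/V = 8.2600 * 8.314 * 361.3780 / 0.5060
= 24817.1427 / 0.5060 = 49045.7365 Pa = 49.0457 kPa

49.0457 kPa


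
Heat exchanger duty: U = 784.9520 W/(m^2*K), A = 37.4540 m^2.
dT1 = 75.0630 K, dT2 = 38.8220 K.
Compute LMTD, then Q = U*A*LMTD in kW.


LMTD = 54.9655 K
Q = 784.9520 * 37.4540 * 54.9655 = 1615963.7624 W = 1615.9638 kW

1615.9638 kW


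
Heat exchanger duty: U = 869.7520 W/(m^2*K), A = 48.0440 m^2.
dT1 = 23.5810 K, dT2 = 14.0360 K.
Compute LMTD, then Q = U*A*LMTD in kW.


LMTD = 18.3977 K
Q = 869.7520 * 48.0440 * 18.3977 = 768771.5369 W = 768.7715 kW

768.7715 kW


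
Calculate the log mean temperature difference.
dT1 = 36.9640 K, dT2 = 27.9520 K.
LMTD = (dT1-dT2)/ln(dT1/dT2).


dT1/dT2 = 1.3224
ln(dT1/dT2) = 0.2795
LMTD = 9.0120 / 0.2795 = 32.2484 K

32.2484 K


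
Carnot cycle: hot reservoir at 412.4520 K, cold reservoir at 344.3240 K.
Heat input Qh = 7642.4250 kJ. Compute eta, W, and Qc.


eta = 1 - 344.3240/412.4520 = 0.1652
W = 0.1652 * 7642.4250 = 1262.3605 kJ
Qc = 7642.4250 - 1262.3605 = 6380.0645 kJ

eta = 16.5178%, W = 1262.3605 kJ, Qc = 6380.0645 kJ


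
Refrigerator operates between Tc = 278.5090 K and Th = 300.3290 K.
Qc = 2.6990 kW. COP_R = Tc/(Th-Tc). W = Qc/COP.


COP = 278.5090 / 21.8200 = 12.7639
W = 2.6990 / 12.7639 = 0.2115 kW

COP = 12.7639, W = 0.2115 kW


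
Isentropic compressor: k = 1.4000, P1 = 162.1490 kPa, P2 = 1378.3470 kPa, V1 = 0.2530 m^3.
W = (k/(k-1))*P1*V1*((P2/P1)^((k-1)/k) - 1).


(k-1)/k = 0.2857
(P2/P1)^exp = 1.8431
W = 3.5000 * 162.1490 * 0.2530 * (1.8431 - 1) = 121.0588 kJ

121.0588 kJ


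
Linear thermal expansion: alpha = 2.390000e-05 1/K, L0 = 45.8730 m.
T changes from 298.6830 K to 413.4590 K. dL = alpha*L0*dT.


dT = 114.7760 K
dL = 2.390000e-05 * 45.8730 * 114.7760 = 0.125836 m
L_final = 45.998836 m

dL = 0.125836 m


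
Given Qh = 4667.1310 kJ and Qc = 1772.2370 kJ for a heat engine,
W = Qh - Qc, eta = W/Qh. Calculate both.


W = 4667.1310 - 1772.2370 = 2894.8940 kJ
eta = 2894.8940 / 4667.1310 = 0.6203 = 62.0273%

W = 2894.8940 kJ, eta = 62.0273%


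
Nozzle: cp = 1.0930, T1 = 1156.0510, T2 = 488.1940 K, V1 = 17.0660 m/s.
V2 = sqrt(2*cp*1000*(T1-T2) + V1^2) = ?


dT = 667.8570 K
2*cp*1000*dT = 1459935.4020
V1^2 = 291.2484
V2 = sqrt(1460226.6504) = 1208.3984 m/s

1208.3984 m/s


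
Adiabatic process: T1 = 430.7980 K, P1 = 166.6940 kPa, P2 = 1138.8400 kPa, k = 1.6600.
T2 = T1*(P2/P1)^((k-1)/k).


(k-1)/k = 0.3976
(P2/P1)^exp = 2.1469
T2 = 430.7980 * 2.1469 = 924.8682 K

924.8682 K


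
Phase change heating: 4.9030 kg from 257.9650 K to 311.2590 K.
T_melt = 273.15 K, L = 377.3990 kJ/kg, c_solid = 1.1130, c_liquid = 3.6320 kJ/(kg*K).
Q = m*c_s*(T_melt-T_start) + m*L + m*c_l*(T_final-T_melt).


Q1 (sensible, solid) = 4.9030 * 1.1130 * 15.1850 = 82.8651 kJ
Q2 (latent) = 4.9030 * 377.3990 = 1850.3873 kJ
Q3 (sensible, liquid) = 4.9030 * 3.6320 * 38.1090 = 678.6335 kJ
Q_total = 2611.8859 kJ

2611.8859 kJ


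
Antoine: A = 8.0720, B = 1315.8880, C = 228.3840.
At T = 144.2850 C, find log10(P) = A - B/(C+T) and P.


C+T = 372.6690
B/(C+T) = 3.5310
log10(P) = 8.0720 - 3.5310 = 4.5410
P = 10^4.5410 = 34754.9559 mmHg

34754.9559 mmHg


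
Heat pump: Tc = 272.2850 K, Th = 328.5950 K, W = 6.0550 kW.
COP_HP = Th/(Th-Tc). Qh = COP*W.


COP = 328.5950 / 56.3100 = 5.8355
Qh = 5.8355 * 6.0550 = 35.3337 kW

COP = 5.8355, Qh = 35.3337 kW


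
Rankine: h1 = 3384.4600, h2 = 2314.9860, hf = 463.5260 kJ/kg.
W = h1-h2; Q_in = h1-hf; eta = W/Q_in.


W = 1069.4740 kJ/kg
Q_in = 2920.9340 kJ/kg
eta = 0.3661 = 36.6141%

eta = 36.6141%


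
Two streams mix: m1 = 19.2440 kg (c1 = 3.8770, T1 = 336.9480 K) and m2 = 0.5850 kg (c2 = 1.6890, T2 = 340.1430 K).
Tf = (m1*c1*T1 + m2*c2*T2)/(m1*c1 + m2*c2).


num = 25475.4327
den = 75.5971
Tf = 336.9898 K

336.9898 K


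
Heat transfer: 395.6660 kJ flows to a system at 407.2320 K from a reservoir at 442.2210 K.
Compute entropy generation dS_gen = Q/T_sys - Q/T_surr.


dS_sys = 395.6660/407.2320 = 0.9716 kJ/K
dS_surr = -395.6660/442.2210 = -0.8947 kJ/K
dS_gen = 0.9716 - 0.8947 = 0.0769 kJ/K (irreversible)

dS_gen = 0.0769 kJ/K, irreversible


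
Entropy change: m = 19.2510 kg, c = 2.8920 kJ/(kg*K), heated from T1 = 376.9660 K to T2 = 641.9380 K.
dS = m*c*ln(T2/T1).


T2/T1 = 1.7029
ln(T2/T1) = 0.5323
dS = 19.2510 * 2.8920 * 0.5323 = 29.6373 kJ/K

29.6373 kJ/K


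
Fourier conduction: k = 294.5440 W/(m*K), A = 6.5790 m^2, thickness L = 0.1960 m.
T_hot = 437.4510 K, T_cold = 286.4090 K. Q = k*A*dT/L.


dT = 151.0420 K
Q = 294.5440 * 6.5790 * 151.0420 / 0.1960 = 1493316.0162 W

1493316.0162 W


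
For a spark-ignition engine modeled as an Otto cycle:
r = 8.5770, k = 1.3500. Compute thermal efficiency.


r^(k-1) = 2.1216
eta = 1 - 1/2.1216 = 0.5287 = 52.8662%

52.8662%


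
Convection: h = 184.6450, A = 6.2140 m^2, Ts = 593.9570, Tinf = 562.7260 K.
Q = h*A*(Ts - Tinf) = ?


dT = 31.2310 K
Q = 184.6450 * 6.2140 * 31.2310 = 35833.9506 W

35833.9506 W


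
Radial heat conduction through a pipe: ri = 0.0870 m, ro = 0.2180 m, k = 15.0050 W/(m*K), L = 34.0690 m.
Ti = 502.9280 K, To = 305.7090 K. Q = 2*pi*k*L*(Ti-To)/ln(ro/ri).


dT = 197.2190 K
ln(ro/ri) = 0.9186
Q = 2*pi*15.0050*34.0690*197.2190 / 0.9186 = 689610.2981 W

689610.2981 W


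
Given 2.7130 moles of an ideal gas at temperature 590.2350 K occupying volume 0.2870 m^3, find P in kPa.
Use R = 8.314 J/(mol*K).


P = nRT/V = 2.7130 * 8.314 * 590.2350 / 0.2870
= 13313.2710 / 0.2870 = 46387.7039 Pa = 46.3877 kPa

46.3877 kPa


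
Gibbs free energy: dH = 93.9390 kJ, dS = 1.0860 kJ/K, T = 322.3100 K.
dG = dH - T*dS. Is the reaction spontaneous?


T*dS = 322.3100 * 1.0860 = 350.0287 kJ
dG = 93.9390 - 350.0287 = -256.0897 kJ (spontaneous)

dG = -256.0897 kJ, spontaneous


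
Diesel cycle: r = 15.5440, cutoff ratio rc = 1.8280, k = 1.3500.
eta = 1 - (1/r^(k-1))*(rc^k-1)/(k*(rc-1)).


r^(k-1) = 2.6124
rc^k = 2.2577
eta = 0.5693 = 56.9306%

56.9306%


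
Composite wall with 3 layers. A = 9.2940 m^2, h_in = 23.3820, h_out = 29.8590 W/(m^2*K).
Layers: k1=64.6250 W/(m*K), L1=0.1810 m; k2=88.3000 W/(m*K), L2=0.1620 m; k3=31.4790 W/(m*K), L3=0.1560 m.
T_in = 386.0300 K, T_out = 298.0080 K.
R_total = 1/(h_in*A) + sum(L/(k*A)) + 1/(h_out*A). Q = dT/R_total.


R_conv_in = 1/(23.3820*9.2940) = 0.0046
R_1 = 0.1810/(64.6250*9.2940) = 0.0003
R_2 = 0.1620/(88.3000*9.2940) = 0.0002
R_3 = 0.1560/(31.4790*9.2940) = 0.0005
R_conv_out = 1/(29.8590*9.2940) = 0.0036
R_total = 0.0092 K/W
Q = 88.0220 / 0.0092 = 9529.1605 W

R_total = 0.0092 K/W, Q = 9529.1605 W


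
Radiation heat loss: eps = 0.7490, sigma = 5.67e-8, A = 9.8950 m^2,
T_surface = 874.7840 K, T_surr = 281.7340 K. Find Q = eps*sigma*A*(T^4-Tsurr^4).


T^4 = 5.8560e+11
Tsurr^4 = 6.3002e+09
Q = 0.7490 * 5.67e-8 * 9.8950 * 5.7930e+11 = 243436.8418 W

243436.8418 W


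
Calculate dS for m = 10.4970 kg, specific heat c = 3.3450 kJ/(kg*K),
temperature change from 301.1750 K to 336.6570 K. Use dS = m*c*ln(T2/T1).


T2/T1 = 1.1178
ln(T2/T1) = 0.1114
dS = 10.4970 * 3.3450 * 0.1114 = 3.9106 kJ/K

3.9106 kJ/K


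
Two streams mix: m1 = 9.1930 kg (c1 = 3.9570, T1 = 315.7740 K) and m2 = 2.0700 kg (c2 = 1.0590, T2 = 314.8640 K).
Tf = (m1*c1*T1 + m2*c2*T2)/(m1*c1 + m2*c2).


num = 12177.0392
den = 38.5688
Tf = 315.7223 K

315.7223 K


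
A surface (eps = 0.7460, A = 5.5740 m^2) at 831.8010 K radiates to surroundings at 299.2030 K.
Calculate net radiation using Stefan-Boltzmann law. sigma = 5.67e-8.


T^4 = 4.7872e+11
Tsurr^4 = 8.0143e+09
Q = 0.7460 * 5.67e-8 * 5.5740 * 4.7070e+11 = 110977.3767 W

110977.3767 W


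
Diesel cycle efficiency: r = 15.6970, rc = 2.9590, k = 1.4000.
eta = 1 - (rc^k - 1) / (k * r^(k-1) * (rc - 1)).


r^(k-1) = 3.0083
rc^k = 4.5667
eta = 0.5677 = 56.7707%

56.7707%


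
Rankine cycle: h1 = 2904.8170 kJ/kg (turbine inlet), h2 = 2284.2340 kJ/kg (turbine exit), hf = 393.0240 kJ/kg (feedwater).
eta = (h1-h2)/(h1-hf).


W = 620.5830 kJ/kg
Q_in = 2511.7930 kJ/kg
eta = 0.2471 = 24.7068%

eta = 24.7068%


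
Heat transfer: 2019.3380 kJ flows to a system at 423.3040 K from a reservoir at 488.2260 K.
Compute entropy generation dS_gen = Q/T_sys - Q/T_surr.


dS_sys = 2019.3380/423.3040 = 4.7704 kJ/K
dS_surr = -2019.3380/488.2260 = -4.1361 kJ/K
dS_gen = 4.7704 - 4.1361 = 0.6343 kJ/K (irreversible)

dS_gen = 0.6343 kJ/K, irreversible


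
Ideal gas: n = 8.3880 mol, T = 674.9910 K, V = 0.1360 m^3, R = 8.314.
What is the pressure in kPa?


P = nRT/V = 8.3880 * 8.314 * 674.9910 / 0.1360
= 47072.4090 / 0.1360 = 346120.6541 Pa = 346.1207 kPa

346.1207 kPa


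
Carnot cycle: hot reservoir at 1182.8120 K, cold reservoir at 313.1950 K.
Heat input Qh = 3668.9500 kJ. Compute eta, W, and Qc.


eta = 1 - 313.1950/1182.8120 = 0.7352
W = 0.7352 * 3668.9500 = 2697.4543 kJ
Qc = 3668.9500 - 2697.4543 = 971.4957 kJ

eta = 73.5212%, W = 2697.4543 kJ, Qc = 971.4957 kJ


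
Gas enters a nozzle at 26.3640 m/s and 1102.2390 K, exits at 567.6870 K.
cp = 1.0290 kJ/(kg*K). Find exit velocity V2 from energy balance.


dT = 534.5520 K
2*cp*1000*dT = 1100108.0160
V1^2 = 695.0605
V2 = sqrt(1100803.0765) = 1049.1916 m/s

1049.1916 m/s


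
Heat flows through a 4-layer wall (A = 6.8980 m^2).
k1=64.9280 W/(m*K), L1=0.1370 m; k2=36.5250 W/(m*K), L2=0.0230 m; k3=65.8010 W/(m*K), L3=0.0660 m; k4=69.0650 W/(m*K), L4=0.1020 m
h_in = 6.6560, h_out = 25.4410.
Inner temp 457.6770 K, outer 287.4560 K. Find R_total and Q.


R_conv_in = 1/(6.6560*6.8980) = 0.0218
R_1 = 0.1370/(64.9280*6.8980) = 0.0003
R_2 = 0.0230/(36.5250*6.8980) = 9.1288e-05
R_3 = 0.0660/(65.8010*6.8980) = 0.0001
R_4 = 0.1020/(69.0650*6.8980) = 0.0002
R_conv_out = 1/(25.4410*6.8980) = 0.0057
R_total = 0.0282 K/W
Q = 170.2210 / 0.0282 = 6028.6732 W

R_total = 0.0282 K/W, Q = 6028.6732 W


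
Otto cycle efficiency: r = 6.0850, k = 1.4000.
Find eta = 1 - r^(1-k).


r^(k-1) = 2.0592
eta = 1 - 1/2.0592 = 0.5144 = 51.4381%

51.4381%


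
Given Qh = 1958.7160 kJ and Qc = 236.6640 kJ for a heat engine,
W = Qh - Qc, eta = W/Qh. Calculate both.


W = 1958.7160 - 236.6640 = 1722.0520 kJ
eta = 1722.0520 / 1958.7160 = 0.8792 = 87.9174%

W = 1722.0520 kJ, eta = 87.9174%


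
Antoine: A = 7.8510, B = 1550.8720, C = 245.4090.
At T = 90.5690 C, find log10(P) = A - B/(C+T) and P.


C+T = 335.9780
B/(C+T) = 4.6160
log10(P) = 7.8510 - 4.6160 = 3.2350
P = 10^3.2350 = 1717.9372 mmHg

1717.9372 mmHg


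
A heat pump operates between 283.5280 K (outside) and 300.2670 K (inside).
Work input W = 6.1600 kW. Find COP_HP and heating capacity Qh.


COP = 300.2670 / 16.7390 = 17.9382
Qh = 17.9382 * 6.1600 = 110.4991 kW

COP = 17.9382, Qh = 110.4991 kW


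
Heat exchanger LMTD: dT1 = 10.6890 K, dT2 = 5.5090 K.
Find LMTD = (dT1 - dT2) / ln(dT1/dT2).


dT1/dT2 = 1.9403
ln(dT1/dT2) = 0.6628
LMTD = 5.1800 / 0.6628 = 7.8150 K

7.8150 K
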